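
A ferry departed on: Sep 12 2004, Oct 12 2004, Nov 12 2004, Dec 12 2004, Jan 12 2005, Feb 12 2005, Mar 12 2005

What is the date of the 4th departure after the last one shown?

The day-of-month is always 12 (30, 31, 30, 31, 31, 28 days between events).
So this recurs on the 12th of each month.
Next: April 2005 → Apr 12 2005.
May 2005: May 12 2005.
June 2005: Jun 12 2005.
Next: July 2005 → Jul 12 2005.

Jul 12 2005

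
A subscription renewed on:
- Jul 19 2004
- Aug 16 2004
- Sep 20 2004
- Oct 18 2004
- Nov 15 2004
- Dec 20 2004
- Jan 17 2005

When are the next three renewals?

Gaps: 28, 35, 28, 28, 35, 28 days — a mix of 28 and 35. Every date is a Monday.
Each is the 3rd Monday of its month.
February 2005 — 3rd Monday is Feb 21 2005.
March 2005 — 3rd Monday is Mar 21 2005.
April 2005 — 3rd Monday is Apr 18 2005.

Feb 21 2005, Mar 21 2005, Apr 18 2005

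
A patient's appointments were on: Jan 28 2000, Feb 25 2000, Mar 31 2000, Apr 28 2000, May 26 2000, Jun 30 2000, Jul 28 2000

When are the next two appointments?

Aug 25 2000, Sep 29 2000

Every date is a Friday; gaps 28, 35, 28, 28, 35, 28 days.
Each is the last Friday of its month (at least one falls on the 29th or later, ruling out '4th Friday').
Last Friday of August 2000: Aug 25 2000.
September 2000 ends with Friday Sep 29 2000.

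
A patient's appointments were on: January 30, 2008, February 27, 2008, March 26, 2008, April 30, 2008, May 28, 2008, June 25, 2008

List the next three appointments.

July 30, 2008; August 27, 2008; September 24, 2008

Every date is a Wednesday; gaps 28, 28, 35, 28, 28 days.
Each is the last Wednesday of its month (at least one falls on the 29th or later, ruling out '4th Wednesday').
July 2008 ends with Wednesday July 30, 2008.
Last Wednesday of August 2008: August 27, 2008.
September 2008 ends with Wednesday September 24, 2008.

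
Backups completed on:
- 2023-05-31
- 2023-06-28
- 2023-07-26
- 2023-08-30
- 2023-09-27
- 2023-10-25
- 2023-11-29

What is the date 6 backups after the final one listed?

These are Wednesdays with 28, 28, 35, 28, 28, 35-day gaps.
Each is the final Wednesday of its month — 2023-05-31 is past the 28th, so '4th Wednesday' doesn't fit.
December 2023 ends with Wednesday 2023-12-27.
January 2024 ends with Wednesday 2024-01-31.
Last Wednesday of February 2024: 2024-02-28.
March 2024 ends with Wednesday 2024-03-27.
Last Wednesday of April 2024: 2024-04-24.
May 2024 ends with Wednesday 2024-05-29.

2024-05-29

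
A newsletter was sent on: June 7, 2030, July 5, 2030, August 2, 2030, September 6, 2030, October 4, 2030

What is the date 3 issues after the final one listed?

January 3, 2031

Gaps: 28, 28, 35, 28 days — a mix of 28 and 35. Every date is a Friday.
Each is the 1st Friday of its month.
1st Friday of November 2030: November 1, 2030.
December 2030 — 1st Friday is December 6, 2030.
1st Friday of January 2031: January 3, 2031.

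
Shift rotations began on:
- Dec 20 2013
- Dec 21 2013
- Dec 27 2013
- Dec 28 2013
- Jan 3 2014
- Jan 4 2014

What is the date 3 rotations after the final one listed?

Every event lands on a Friday or Saturday (gaps cycle 1, 6, 1, 6, 1).
So the schedule is: every Friday and Saturday.
The following Friday is Jan 10 2014.
The following Saturday is Jan 11 2014.
The following Friday is Jan 17 2014.

Jan 17 2014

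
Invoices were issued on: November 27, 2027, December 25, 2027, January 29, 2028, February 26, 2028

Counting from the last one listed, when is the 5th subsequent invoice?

All Saturdays; the gaps (28, 35, 28) vary with month length.
This is the last Saturday of each month.
Last Saturday of March 2028: March 25, 2028.
April 2028 ends with Saturday April 29, 2028.
Last Saturday of May 2028: May 27, 2028.
Last Saturday of June 2028: June 24, 2028.
July 2028 ends with Saturday July 29, 2028.

July 29, 2028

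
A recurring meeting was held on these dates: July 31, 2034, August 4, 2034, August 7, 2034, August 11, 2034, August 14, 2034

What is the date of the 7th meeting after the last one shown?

September 8, 2034

Every event lands on a Monday or Friday (gaps cycle 4, 3, 4, 3).
So the schedule is: every Monday and Friday.
Next Friday: August 18, 2034.
The following Monday is August 21, 2034.
The following Friday is August 25, 2034.
Next Monday: August 28, 2034.
The following Friday is September 1, 2034.
Next Monday: September 4, 2034.
Next Friday: September 8, 2034.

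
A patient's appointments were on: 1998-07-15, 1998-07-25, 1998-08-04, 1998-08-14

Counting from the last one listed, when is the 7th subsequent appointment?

The spacing is 10, 10, 10 days — always 10 days.
1998-08-14 + 10 days = 1998-08-24.
1998-08-24 + 10 days = 1998-09-03.
1998-09-03 + 10 days = 1998-09-13.
1998-09-13 + 10 days = 1998-09-23.
1998-09-23 + 10 days = 1998-10-03.
1998-10-03 + 10 days = 1998-10-13.
1998-10-13 + 10 days = 1998-10-23.

1998-10-23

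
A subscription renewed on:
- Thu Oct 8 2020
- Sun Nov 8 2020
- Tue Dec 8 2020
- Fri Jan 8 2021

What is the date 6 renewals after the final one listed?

Thu Jul 8 2021

Each date is the 8th; the gaps (31, 30, 31) track the month lengths.
The rule is the 8th of each month.
Next: February 2021 → Mon Feb 8 2021.
Next: March 2021 → Mon Mar 8 2021.
April 2021: Thu Apr 8 2021.
Next: May 2021 → Sat May 8 2021.
June 2021: Tue Jun 8 2021.
Next: July 2021 → Thu Jul 8 2021.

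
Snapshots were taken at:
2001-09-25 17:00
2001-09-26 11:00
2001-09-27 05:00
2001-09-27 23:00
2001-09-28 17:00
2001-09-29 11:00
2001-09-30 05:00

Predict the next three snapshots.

The interval is a steady 18 hours (18, 18, 18, 18, 18, 18).
2001-09-30 05:00 + 18 h = 2001-09-30 23:00.
2001-09-30 23:00 + 18 h = 2001-10-01 17:00.
2001-10-01 17:00 + 18 h = 2001-10-02 11:00.

2001-09-30 23:00, 2001-10-01 17:00, 2001-10-02 11:00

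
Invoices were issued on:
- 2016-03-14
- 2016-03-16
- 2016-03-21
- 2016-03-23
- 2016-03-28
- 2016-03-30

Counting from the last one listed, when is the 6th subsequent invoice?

Gaps: 2, 5, 2, 5, 2 days — not constant, but cyclic with period 2.
The events fall on every Monday and Wednesday.
Next Monday: 2016-04-04.
The following Wednesday is 2016-04-06.
Next Monday: 2016-04-11.
Next Wednesday: 2016-04-13.
The following Monday is 2016-04-18.
Next Wednesday: 2016-04-20.

2016-04-20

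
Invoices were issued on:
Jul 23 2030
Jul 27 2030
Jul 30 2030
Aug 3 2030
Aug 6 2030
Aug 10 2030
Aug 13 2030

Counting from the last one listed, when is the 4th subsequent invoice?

Every event lands on a Tuesday or Saturday (gaps cycle 4, 3, 4, 3, 4, 3).
So the schedule is: every Tuesday and Saturday.
The following Saturday is Aug 17 2030.
Next Tuesday: Aug 20 2030.
The following Saturday is Aug 24 2030.
Next Tuesday: Aug 27 2030.

Aug 27 2030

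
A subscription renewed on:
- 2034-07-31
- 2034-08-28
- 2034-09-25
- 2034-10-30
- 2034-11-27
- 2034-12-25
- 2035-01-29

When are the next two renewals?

These are Mondays with 28, 28, 35, 28, 28, 35-day gaps.
Each is the final Monday of its month — 2034-07-31 is past the 28th, so '4th Monday' doesn't fit.
Last Monday of February 2035: 2035-02-26.
Last Monday of March 2035: 2035-03-26.

2035-02-26, 2035-03-26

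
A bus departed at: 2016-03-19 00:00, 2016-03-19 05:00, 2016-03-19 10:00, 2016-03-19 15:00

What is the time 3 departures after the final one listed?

Gaps: 5, 5, 5 hours — each event is 5 hours after the previous one.
2016-03-19 15:00 + 5 h = 2016-03-19 20:00.
2016-03-19 20:00 + 5 h = 2016-03-20 01:00.
2016-03-20 01:00 + 5 h = 2016-03-20 06:00.

2016-03-20 06:00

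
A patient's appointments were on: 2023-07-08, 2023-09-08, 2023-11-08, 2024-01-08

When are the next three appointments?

2024-03-08, 2024-05-08, 2024-07-08

Gaps: 62, 61, 61 days — not constant. Every event is on the 8th of the month.
Pattern: the 8th of every 2 months.
Next: March 2024 → 2024-03-08.
May 2024: 2024-05-08.
July 2024: 2024-07-08.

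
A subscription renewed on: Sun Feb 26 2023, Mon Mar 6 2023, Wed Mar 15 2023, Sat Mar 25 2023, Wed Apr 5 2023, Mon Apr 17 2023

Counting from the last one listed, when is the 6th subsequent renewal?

Wed Jul 19 2023

The spacing grows by 1 each time: 8, 9, 10, 11, 12 days.
Next gap: 13 days. Mon Apr 17 2023 + 13 days = Sun Apr 30 2023.
Next gap: 14 days. Sun Apr 30 2023 + 14 days = Sun May 14 2023.
Next gap: 15 days. Sun May 14 2023 + 15 days = Mon May 29 2023.
Next gap: 16 days. Mon May 29 2023 + 16 days = Wed Jun 14 2023.
Next gap: 17 days. Wed Jun 14 2023 + 17 days = Sat Jul 1 2023.
Next gap: 18 days. Sat Jul 1 2023 + 18 days = Wed Jul 19 2023.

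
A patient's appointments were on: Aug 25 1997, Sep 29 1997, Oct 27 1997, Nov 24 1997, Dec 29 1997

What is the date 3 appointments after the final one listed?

Mar 30 1998

Every date is a Monday; gaps 35, 28, 28, 35 days.
Each is the last Monday of its month (at least one falls on the 29th or later, ruling out '4th Monday').
Last Monday of January 1998: Jan 26 1998.
February 1998 ends with Monday Feb 23 1998.
March 1998 ends with Monday Mar 30 1998.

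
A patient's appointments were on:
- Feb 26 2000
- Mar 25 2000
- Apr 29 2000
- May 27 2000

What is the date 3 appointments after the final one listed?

All Saturdays; the gaps (28, 35, 28) vary with month length.
This is the last Saturday of each month.
Last Saturday of June 2000: Jun 24 2000.
July 2000 ends with Saturday Jul 29 2000.
Last Saturday of August 2000: Aug 26 2000.

Aug 26 2000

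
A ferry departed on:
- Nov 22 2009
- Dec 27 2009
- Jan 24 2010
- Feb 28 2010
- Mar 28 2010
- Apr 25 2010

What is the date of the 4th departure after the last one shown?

Gaps: 35, 28, 35, 28, 28 days — a mix of 28 and 35. Every date is a Sunday.
Each is the 4th Sunday of its month.
May 2010 — 4th Sunday is May 23 2010.
June 2010 — 4th Sunday is Jun 27 2010.
July 2010 — 4th Sunday is Jul 25 2010.
4th Sunday of August 2010: Aug 22 2010.

Aug 22 2010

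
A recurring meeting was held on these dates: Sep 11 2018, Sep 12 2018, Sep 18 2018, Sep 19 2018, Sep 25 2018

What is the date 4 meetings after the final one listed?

The gap pattern 1, 6, 1, 6 repeats every 2 events.
These are the Tuesdays and Wednesdays of each week.
Next Wednesday: Sep 26 2018.
Next Tuesday: Oct 2 2018.
Next Wednesday: Oct 3 2018.
Next Tuesday: Oct 9 2018.

Oct 9 2018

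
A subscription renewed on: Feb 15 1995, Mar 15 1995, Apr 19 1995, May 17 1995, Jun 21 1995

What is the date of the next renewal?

Jul 19 1995

All dates are Wednesdays, 28, 35, 28, 35 days apart.
Specifically, the 3rd Wednesday of each month.
July 1995 — 3rd Wednesday is Jul 19 1995.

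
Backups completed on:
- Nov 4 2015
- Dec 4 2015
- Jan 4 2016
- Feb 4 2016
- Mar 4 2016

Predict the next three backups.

Apr 4 2016, May 4 2016, Jun 4 2016

Gaps: 30, 31, 31, 29 days — not constant. Every event is on the 4th of the month.
Pattern: the 4th of each month.
Next: April 2016 → Apr 4 2016.
May 2016: May 4 2016.
June 2016: Jun 4 2016.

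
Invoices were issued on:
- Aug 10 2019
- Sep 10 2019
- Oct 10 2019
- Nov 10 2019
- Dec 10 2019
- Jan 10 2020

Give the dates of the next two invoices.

Feb 10 2020, Mar 10 2020

Each date is the 10th; the gaps (31, 30, 31, 30, 31) track the month lengths.
The rule is the 10th of each month.
Next: February 2020 → Feb 10 2020.
March 2020: Mar 10 2020.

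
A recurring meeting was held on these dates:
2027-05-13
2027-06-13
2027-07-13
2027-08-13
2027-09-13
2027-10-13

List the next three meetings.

2027-11-13, 2027-12-13, 2028-01-13

Each date is the 13th; the gaps (31, 30, 31, 31, 30) track the month lengths.
The rule is the 13th of each month.
November 2027: 2027-11-13.
December 2027: 2027-12-13.
Next: January 2028 → 2028-01-13.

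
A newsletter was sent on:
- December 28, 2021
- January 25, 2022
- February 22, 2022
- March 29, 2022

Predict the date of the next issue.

April 26, 2022

These are Tuesdays with 28, 28, 35-day gaps.
Each is the final Tuesday of its month — March 29, 2022 is past the 28th, so '4th Tuesday' doesn't fit.
April 2022 ends with Tuesday April 26, 2022.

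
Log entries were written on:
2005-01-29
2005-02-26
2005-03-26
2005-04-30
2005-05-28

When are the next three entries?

2005-06-25, 2005-07-30, 2005-08-27

These are Saturdays with 28, 28, 35, 28-day gaps.
Each is the final Saturday of its month — 2005-01-29 is past the 28th, so '4th Saturday' doesn't fit.
June 2005 ends with Saturday 2005-06-25.
Last Saturday of July 2005: 2005-07-30.
August 2005 ends with Saturday 2005-08-27.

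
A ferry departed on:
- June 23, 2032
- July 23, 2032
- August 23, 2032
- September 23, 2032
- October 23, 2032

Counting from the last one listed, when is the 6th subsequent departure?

April 23, 2033

Each date is the 23rd; the gaps (30, 31, 31, 30) track the month lengths.
The rule is the 23rd of each month.
Next: November 2032 → November 23, 2032.
Next: December 2032 → December 23, 2032.
January 2033: January 23, 2033.
Next: February 2033 → February 23, 2033.
Next: March 2033 → March 23, 2033.
April 2033: April 23, 2033.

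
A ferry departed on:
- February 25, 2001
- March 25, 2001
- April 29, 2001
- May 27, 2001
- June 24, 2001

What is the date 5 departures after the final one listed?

November 25, 2001

These are Sundays with 28, 35, 28, 28-day gaps.
Each is the final Sunday of its month — April 29, 2001 is past the 28th, so '4th Sunday' doesn't fit.
July 2001 ends with Sunday July 29, 2001.
August 2001 ends with Sunday August 26, 2001.
Last Sunday of September 2001: September 30, 2001.
October 2001 ends with Sunday October 28, 2001.
November 2001 ends with Sunday November 25, 2001.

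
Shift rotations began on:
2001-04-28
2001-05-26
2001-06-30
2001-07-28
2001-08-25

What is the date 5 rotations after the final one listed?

These are Saturdays with 28, 35, 28, 28-day gaps.
Each is the final Saturday of its month — 2001-06-30 is past the 28th, so '4th Saturday' doesn't fit.
Last Saturday of September 2001: 2001-09-29.
October 2001 ends with Saturday 2001-10-27.
Last Saturday of November 2001: 2001-11-24.
December 2001 ends with Saturday 2001-12-29.
Last Saturday of January 2002: 2002-01-26.

2002-01-26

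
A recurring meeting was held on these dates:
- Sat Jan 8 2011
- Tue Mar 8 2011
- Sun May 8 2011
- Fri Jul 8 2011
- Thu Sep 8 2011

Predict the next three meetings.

Each date is the 8th; the gaps (59, 61, 61, 62) track the month lengths.
The rule is the 8th of every 2 months.
November 2011: Tue Nov 8 2011.
January 2012: Sun Jan 8 2012.
Next: March 2012 → Thu Mar 8 2012.

Tue Nov 8 2011, Sun Jan 8 2012, Thu Mar 8 2012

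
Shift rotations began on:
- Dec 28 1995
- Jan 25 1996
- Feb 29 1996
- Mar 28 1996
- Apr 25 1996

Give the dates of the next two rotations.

All Thursdays; the gaps (28, 35, 28, 28) vary with month length.
This is the last Thursday of each month.
Last Thursday of May 1996: May 30 1996.
June 1996 ends with Thursday Jun 27 1996.

May 30 1996, Jun 27 1996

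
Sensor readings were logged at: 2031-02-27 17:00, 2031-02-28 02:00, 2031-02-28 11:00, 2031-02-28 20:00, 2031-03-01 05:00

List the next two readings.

The interval is a steady 9 hours (9, 9, 9, 9).
2031-03-01 05:00 + 9 h = 2031-03-01 14:00.
2031-03-01 14:00 + 9 h = 2031-03-01 23:00.

2031-03-01 14:00, 2031-03-01 23:00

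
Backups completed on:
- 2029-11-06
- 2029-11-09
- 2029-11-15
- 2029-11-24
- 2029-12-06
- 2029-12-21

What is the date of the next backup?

2030-01-08

Gaps: 3, 6, 9, 12, 15 days — each gap is 3 larger than the previous one.
Next gap: 18 days. 2029-12-21 + 18 days = 2030-01-08.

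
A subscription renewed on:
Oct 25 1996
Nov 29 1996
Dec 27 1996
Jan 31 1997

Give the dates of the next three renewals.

Feb 28 1997, Mar 28 1997, Apr 25 1997

All Fridays; the gaps (35, 28, 35) vary with month length.
This is the last Friday of each month.
Last Friday of February 1997: Feb 28 1997.
Last Friday of March 1997: Mar 28 1997.
Last Friday of April 1997: Apr 25 1997.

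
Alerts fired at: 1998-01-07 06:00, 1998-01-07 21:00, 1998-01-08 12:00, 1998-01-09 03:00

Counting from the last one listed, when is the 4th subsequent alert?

The interval is a steady 15 hours (15, 15, 15).
1998-01-09 03:00 + 15 h = 1998-01-09 18:00.
1998-01-09 18:00 + 15 h = 1998-01-10 09:00.
1998-01-10 09:00 + 15 h = 1998-01-11 00:00.
1998-01-11 00:00 + 15 h = 1998-01-11 15:00.

1998-01-11 15:00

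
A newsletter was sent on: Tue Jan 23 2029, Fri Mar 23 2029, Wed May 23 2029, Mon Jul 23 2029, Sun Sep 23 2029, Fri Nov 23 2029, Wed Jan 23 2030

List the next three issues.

Sat Mar 23 2030, Thu May 23 2030, Tue Jul 23 2030

Gaps: 59, 61, 61, 62, 61, 61 days — not constant. Every event is on the 23rd of the month.
Pattern: the 23rd of every 2 months.
Next: March 2030 → Sat Mar 23 2030.
May 2030: Thu May 23 2030.
July 2030: Tue Jul 23 2030.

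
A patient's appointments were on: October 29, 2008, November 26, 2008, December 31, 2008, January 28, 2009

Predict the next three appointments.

February 25, 2009; March 25, 2009; April 29, 2009

These are Wednesdays with 28, 35, 28-day gaps.
Each is the final Wednesday of its month — October 29, 2008 is past the 28th, so '4th Wednesday' doesn't fit.
Last Wednesday of February 2009: February 25, 2009.
Last Wednesday of March 2009: March 25, 2009.
Last Wednesday of April 2009: April 29, 2009.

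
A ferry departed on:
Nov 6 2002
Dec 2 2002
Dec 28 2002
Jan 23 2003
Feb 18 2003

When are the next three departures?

Mar 16 2003, Apr 11 2003, May 7 2003

Gaps between consecutive events: 26, 26, 26, 26 days — a constant 26-day interval.
Feb 18 2003 + 26 days = Mar 16 2003.
Mar 16 2003 + 26 days = Apr 11 2003.
Apr 11 2003 + 26 days = May 7 2003.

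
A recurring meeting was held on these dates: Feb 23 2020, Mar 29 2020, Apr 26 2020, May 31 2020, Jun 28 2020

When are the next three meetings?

Every date is a Sunday; gaps 35, 28, 35, 28 days.
Each is the last Sunday of its month (at least one falls on the 29th or later, ruling out '4th Sunday').
Last Sunday of July 2020: Jul 26 2020.
August 2020 ends with Sunday Aug 30 2020.
Last Sunday of September 2020: Sep 27 2020.

Jul 26 2020, Aug 30 2020, Sep 27 2020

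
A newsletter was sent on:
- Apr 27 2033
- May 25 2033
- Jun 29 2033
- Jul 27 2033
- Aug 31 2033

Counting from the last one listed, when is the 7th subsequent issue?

All Wednesdays; the gaps (28, 35, 28, 35) vary with month length.
This is the last Wednesday of each month.
Last Wednesday of September 2033: Sep 28 2033.
October 2033 ends with Wednesday Oct 26 2033.
Last Wednesday of November 2033: Nov 30 2033.
December 2033 ends with Wednesday Dec 28 2033.
January 2034 ends with Wednesday Jan 25 2034.
Last Wednesday of February 2034: Feb 22 2034.
Last Wednesday of March 2034: Mar 29 2034.

Mar 29 2034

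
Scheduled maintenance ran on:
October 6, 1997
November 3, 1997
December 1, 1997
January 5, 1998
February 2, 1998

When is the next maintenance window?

March 2, 1998

Gaps: 28, 28, 35, 28 days — a mix of 28 and 35. Every date is a Monday.
Each is the 1st Monday of its month.
March 1998 — 1st Monday is March 2, 1998.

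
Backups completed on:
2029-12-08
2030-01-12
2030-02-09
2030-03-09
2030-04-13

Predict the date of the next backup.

All dates are Saturdays, 35, 28, 28, 35 days apart.
Specifically, the 2nd Saturday of each month.
May 2030 — 2nd Saturday is 2030-05-11.

2030-05-11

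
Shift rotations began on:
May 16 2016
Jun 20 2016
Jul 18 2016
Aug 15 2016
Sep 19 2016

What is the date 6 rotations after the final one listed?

Mar 20 2017

Gaps: 35, 28, 28, 35 days — a mix of 28 and 35. Every date is a Monday.
Each is the 3rd Monday of its month.
October 2016 — 3rd Monday is Oct 17 2016.
3rd Monday of November 2016: Nov 21 2016.
3rd Monday of December 2016: Dec 19 2016.
January 2017 — 3rd Monday is Jan 16 2017.
3rd Monday of February 2017: Feb 20 2017.
3rd Monday of March 2017: Mar 20 2017.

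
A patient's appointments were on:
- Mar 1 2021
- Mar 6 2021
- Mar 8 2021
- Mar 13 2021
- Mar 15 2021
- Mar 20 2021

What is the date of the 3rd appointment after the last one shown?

Mar 29 2021

Every event lands on a Monday or Saturday (gaps cycle 5, 2, 5, 2, 5).
So the schedule is: every Monday and Saturday.
Next Monday: Mar 22 2021.
The following Saturday is Mar 27 2021.
The following Monday is Mar 29 2021.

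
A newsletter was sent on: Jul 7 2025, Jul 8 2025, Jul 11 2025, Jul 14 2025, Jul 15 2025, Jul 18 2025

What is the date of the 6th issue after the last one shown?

Aug 1 2025

The gap pattern 1, 3, 3, 1, 3 repeats every 3 events.
These are the Mondays, Tuesdays and Fridays of each week.
The following Monday is Jul 21 2025.
The following Tuesday is Jul 22 2025.
The following Friday is Jul 25 2025.
Next Monday: Jul 28 2025.
Next Tuesday: Jul 29 2025.
Next Friday: Aug 1 2025.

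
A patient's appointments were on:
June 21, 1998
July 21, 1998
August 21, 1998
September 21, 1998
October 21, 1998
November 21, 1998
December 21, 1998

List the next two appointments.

January 21, 1999; February 21, 1999

Gaps: 30, 31, 31, 30, 31, 30 days — not constant. Every event is on the 21st of the month.
Pattern: the 21st of each month.
Next: January 1999 → January 21, 1999.
Next: February 1999 → February 21, 1999.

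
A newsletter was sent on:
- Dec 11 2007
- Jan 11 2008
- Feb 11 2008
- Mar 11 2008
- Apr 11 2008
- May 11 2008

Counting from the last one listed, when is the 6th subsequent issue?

The day-of-month is always 11 (31, 31, 29, 31, 30 days between events).
So this recurs on the 11th of each month.
June 2008: Jun 11 2008.
Next: July 2008 → Jul 11 2008.
August 2008: Aug 11 2008.
Next: September 2008 → Sep 11 2008.
Next: October 2008 → Oct 11 2008.
Next: November 2008 → Nov 11 2008.

Nov 11 2008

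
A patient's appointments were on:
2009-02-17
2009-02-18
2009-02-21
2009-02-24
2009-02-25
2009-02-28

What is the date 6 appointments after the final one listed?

The gap pattern 1, 3, 3, 1, 3 repeats every 3 events.
These are the Tuesdays, Wednesdays and Saturdays of each week.
The following Tuesday is 2009-03-03.
Next Wednesday: 2009-03-04.
Next Saturday: 2009-03-07.
Next Tuesday: 2009-03-10.
Next Wednesday: 2009-03-11.
The following Saturday is 2009-03-14.

2009-03-14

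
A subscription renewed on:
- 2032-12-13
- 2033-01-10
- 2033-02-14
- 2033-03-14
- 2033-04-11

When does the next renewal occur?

All dates are Mondays, 28, 35, 28, 28 days apart.
Specifically, the 2nd Monday of each month.
May 2033 — 2nd Monday is 2033-05-09.

2033-05-09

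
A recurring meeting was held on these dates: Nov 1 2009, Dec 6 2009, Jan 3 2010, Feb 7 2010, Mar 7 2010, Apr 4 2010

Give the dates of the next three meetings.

May 2 2010, Jun 6 2010, Jul 4 2010

All dates are Sundays, 35, 28, 35, 28, 28 days apart.
Specifically, the 1st Sunday of each month.
1st Sunday of May 2010: May 2 2010.
June 2010 — 1st Sunday is Jun 6 2010.
1st Sunday of July 2010: Jul 4 2010.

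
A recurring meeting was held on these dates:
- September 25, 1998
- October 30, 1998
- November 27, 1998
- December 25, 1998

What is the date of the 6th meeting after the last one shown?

June 25, 1999

Every date is a Friday; gaps 35, 28, 28 days.
Each is the last Friday of its month (at least one falls on the 29th or later, ruling out '4th Friday').
Last Friday of January 1999: January 29, 1999.
Last Friday of February 1999: February 26, 1999.
March 1999 ends with Friday March 26, 1999.
Last Friday of April 1999: April 30, 1999.
Last Friday of May 1999: May 28, 1999.
Last Friday of June 1999: June 25, 1999.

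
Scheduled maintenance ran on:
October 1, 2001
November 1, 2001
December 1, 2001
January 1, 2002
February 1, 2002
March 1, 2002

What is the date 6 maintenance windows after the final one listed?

The day-of-month is always 1 (31, 30, 31, 31, 28 days between events).
So this recurs on the 1st of each month.
April 2002: April 1, 2002.
May 2002: May 1, 2002.
June 2002: June 1, 2002.
Next: July 2002 → July 1, 2002.
Next: August 2002 → August 1, 2002.
Next: September 2002 → September 1, 2002.

September 1, 2002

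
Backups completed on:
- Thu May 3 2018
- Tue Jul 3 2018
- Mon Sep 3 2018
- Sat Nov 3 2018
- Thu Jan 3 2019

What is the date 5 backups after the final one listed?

Sun Nov 3 2019

The day-of-month is always 3 (61, 62, 61, 61 days between events).
So this recurs on the 3rd of every 2 months.
Next: March 2019 → Sun Mar 3 2019.
Next: May 2019 → Fri May 3 2019.
Next: July 2019 → Wed Jul 3 2019.
September 2019: Tue Sep 3 2019.
Next: November 2019 → Sun Nov 3 2019.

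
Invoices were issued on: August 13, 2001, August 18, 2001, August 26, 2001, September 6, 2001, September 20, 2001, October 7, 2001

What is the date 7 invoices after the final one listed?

April 28, 2002

The spacing grows by 3 each time: 5, 8, 11, 14, 17 days.
Next gap: 20 days. October 7, 2001 + 20 days = October 27, 2001.
Next gap: 23 days. October 27, 2001 + 23 days = November 19, 2001.
Next gap: 26 days. November 19, 2001 + 26 days = December 15, 2001.
Next gap: 29 days. December 15, 2001 + 29 days = January 13, 2002.
Next gap: 32 days. January 13, 2002 + 32 days = February 14, 2002.
Next gap: 35 days. February 14, 2002 + 35 days = March 21, 2002.
Next gap: 38 days. March 21, 2002 + 38 days = April 28, 2002.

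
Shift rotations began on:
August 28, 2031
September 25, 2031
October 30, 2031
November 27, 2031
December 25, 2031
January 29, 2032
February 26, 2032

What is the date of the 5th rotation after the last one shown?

All Thursdays; the gaps (28, 35, 28, 28, 35, 28) vary with month length.
This is the last Thursday of each month.
March 2032 ends with Thursday March 25, 2032.
Last Thursday of April 2032: April 29, 2032.
Last Thursday of May 2032: May 27, 2032.
June 2032 ends with Thursday June 24, 2032.
Last Thursday of July 2032: July 29, 2032.

July 29, 2032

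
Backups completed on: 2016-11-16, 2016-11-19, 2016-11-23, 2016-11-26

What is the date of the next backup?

2016-11-30

Gaps: 3, 4, 3 days — not constant, but cyclic with period 2.
The events fall on every Wednesday and Saturday.
Next Wednesday: 2016-11-30.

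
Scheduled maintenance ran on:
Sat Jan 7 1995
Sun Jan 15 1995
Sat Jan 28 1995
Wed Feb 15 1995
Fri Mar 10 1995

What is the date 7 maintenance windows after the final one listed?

The spacing grows by 5 each time: 8, 13, 18, 23 days.
Next gap: 28 days. Fri Mar 10 1995 + 28 days = Fri Apr 7 1995.
Next gap: 33 days. Fri Apr 7 1995 + 33 days = Wed May 10 1995.
Next gap: 38 days. Wed May 10 1995 + 38 days = Sat Jun 17 1995.
Next gap: 43 days. Sat Jun 17 1995 + 43 days = Sun Jul 30 1995.
Next gap: 48 days. Sun Jul 30 1995 + 48 days = Sat Sep 16 1995.
Next gap: 53 days. Sat Sep 16 1995 + 53 days = Wed Nov 8 1995.
Next gap: 58 days. Wed Nov 8 1995 + 58 days = Fri Jan 5 1996.

Fri Jan 5 1996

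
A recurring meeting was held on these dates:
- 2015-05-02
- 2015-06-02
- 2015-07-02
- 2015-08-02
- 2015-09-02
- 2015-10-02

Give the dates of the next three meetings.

Each date is the 2nd; the gaps (31, 30, 31, 31, 30) track the month lengths.
The rule is the 2nd of each month.
November 2015: 2015-11-02.
Next: December 2015 → 2015-12-02.
January 2016: 2016-01-02.

2015-11-02, 2015-12-02, 2016-01-02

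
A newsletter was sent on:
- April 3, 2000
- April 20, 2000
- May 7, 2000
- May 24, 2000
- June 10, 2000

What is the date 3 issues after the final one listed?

Every event comes 17 days after the last (17, 17, 17, 17).
June 10, 2000 + 17 days = June 27, 2000.
June 27, 2000 + 17 days = July 14, 2000.
July 14, 2000 + 17 days = July 31, 2000.

July 31, 2000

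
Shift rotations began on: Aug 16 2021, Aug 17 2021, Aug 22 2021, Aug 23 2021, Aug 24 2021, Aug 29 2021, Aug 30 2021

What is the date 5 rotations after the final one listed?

The gap pattern 1, 5, 1, 1, 5, 1 repeats every 3 events.
These are the Mondays, Tuesdays and Sundays of each week.
Next Tuesday: Aug 31 2021.
The following Sunday is Sep 5 2021.
Next Monday: Sep 6 2021.
Next Tuesday: Sep 7 2021.
The following Sunday is Sep 12 2021.

Sep 12 2021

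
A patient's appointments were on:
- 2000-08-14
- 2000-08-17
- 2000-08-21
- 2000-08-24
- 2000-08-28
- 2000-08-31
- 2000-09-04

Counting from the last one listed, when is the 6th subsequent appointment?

2000-09-25

Gaps: 3, 4, 3, 4, 3, 4 days — not constant, but cyclic with period 2.
The events fall on every Monday and Thursday.
The following Thursday is 2000-09-07.
Next Monday: 2000-09-11.
Next Thursday: 2000-09-14.
The following Monday is 2000-09-18.
The following Thursday is 2000-09-21.
The following Monday is 2000-09-25.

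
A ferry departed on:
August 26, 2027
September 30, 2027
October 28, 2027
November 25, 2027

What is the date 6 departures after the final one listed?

May 25, 2028

These are Thursdays with 35, 28, 28-day gaps.
Each is the final Thursday of its month — September 30, 2027 is past the 28th, so '4th Thursday' doesn't fit.
December 2027 ends with Thursday December 30, 2027.
January 2028 ends with Thursday January 27, 2028.
February 2028 ends with Thursday February 24, 2028.
Last Thursday of March 2028: March 30, 2028.
Last Thursday of April 2028: April 27, 2028.
May 2028 ends with Thursday May 25, 2028.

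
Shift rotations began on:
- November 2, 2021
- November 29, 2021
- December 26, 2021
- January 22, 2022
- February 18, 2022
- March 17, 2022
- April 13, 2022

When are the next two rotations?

May 10, 2022; June 6, 2022

Gaps between consecutive events: 27, 27, 27, 27, 27, 27 days — a constant 27-day interval.
April 13, 2022 + 27 days = May 10, 2022.
May 10, 2022 + 27 days = June 6, 2022.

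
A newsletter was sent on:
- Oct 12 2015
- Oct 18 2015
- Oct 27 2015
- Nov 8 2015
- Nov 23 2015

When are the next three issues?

Dec 11 2015, Jan 1 2016, Jan 25 2016

Intervals are 6, 9, 12, 15 days — an arithmetic progression with common difference 3.
Next gap: 18 days. Nov 23 2015 + 18 days = Dec 11 2015.
Next gap: 21 days. Dec 11 2015 + 21 days = Jan 1 2016.
Next gap: 24 days. Jan 1 2016 + 24 days = Jan 25 2016.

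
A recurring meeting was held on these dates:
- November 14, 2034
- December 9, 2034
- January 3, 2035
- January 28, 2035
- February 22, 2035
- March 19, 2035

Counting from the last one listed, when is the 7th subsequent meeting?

September 10, 2035

The spacing is 25, 25, 25, 25, 25 days — always 25 days.
March 19, 2035 + 25 days = April 13, 2035.
April 13, 2035 + 25 days = May 8, 2035.
May 8, 2035 + 25 days = June 2, 2035.
June 2, 2035 + 25 days = June 27, 2035.
June 27, 2035 + 25 days = July 22, 2035.
July 22, 2035 + 25 days = August 16, 2035.
August 16, 2035 + 25 days = September 10, 2035.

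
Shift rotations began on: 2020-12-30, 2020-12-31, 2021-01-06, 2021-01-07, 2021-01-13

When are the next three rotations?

2021-01-14, 2021-01-20, 2021-01-21

Gaps: 1, 6, 1, 6 days — not constant, but cyclic with period 2.
The events fall on every Wednesday and Thursday.
Next Thursday: 2021-01-14.
Next Wednesday: 2021-01-20.
The following Thursday is 2021-01-21.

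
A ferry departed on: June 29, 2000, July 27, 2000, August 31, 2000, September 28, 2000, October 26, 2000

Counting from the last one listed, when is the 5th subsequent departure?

All Thursdays; the gaps (28, 35, 28, 28) vary with month length.
This is the last Thursday of each month.
November 2000 ends with Thursday November 30, 2000.
Last Thursday of December 2000: December 28, 2000.
Last Thursday of January 2001: January 25, 2001.
Last Thursday of February 2001: February 22, 2001.
Last Thursday of March 2001: March 29, 2001.

March 29, 2001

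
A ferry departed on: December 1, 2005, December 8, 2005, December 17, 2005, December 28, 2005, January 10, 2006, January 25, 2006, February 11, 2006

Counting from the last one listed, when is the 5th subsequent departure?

Intervals are 7, 9, 11, 13, 15, 17 days — an arithmetic progression with common difference 2.
Next gap: 19 days. February 11, 2006 + 19 days = March 2, 2006.
Next gap: 21 days. March 2, 2006 + 21 days = March 23, 2006.
Next gap: 23 days. March 23, 2006 + 23 days = April 15, 2006.
Next gap: 25 days. April 15, 2006 + 25 days = May 10, 2006.
Next gap: 27 days. May 10, 2006 + 27 days = June 6, 2006.

June 6, 2006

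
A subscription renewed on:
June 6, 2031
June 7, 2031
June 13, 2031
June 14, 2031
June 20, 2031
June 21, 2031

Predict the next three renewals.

June 27, 2031; June 28, 2031; July 4, 2031

The gap pattern 1, 6, 1, 6, 1 repeats every 2 events.
These are the Fridays and Saturdays of each week.
Next Friday: June 27, 2031.
The following Saturday is June 28, 2031.
Next Friday: July 4, 2031.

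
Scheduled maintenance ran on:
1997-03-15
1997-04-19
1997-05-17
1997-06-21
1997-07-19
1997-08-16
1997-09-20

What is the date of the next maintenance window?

These are Saturdays at 28- or 35-day spacing (35, 28, 35, 28, 28, 35).
The pattern: 3rd Saturday of the month.
October 1997 — 3rd Saturday is 1997-10-18.

1997-10-18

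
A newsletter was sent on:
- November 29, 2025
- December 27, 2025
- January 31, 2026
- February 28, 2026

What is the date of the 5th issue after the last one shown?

July 25, 2026

All Saturdays; the gaps (28, 35, 28) vary with month length.
This is the last Saturday of each month.
March 2026 ends with Saturday March 28, 2026.
Last Saturday of April 2026: April 25, 2026.
May 2026 ends with Saturday May 30, 2026.
June 2026 ends with Saturday June 27, 2026.
Last Saturday of July 2026: July 25, 2026.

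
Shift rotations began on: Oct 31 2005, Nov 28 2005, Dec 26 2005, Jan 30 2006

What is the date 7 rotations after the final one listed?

These are Mondays with 28, 28, 35-day gaps.
Each is the final Monday of its month — Oct 31 2005 is past the 28th, so '4th Monday' doesn't fit.
Last Monday of February 2006: Feb 27 2006.
March 2006 ends with Monday Mar 27 2006.
April 2006 ends with Monday Apr 24 2006.
May 2006 ends with Monday May 29 2006.
Last Monday of June 2006: Jun 26 2006.
July 2006 ends with Monday Jul 31 2006.
August 2006 ends with Monday Aug 28 2006.

Aug 28 2006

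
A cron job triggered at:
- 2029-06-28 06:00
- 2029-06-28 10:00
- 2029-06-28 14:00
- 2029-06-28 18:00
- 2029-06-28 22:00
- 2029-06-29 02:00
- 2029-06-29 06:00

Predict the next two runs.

Gaps: 4, 4, 4, 4, 4, 4 hours — each event is 4 hours after the previous one.
2029-06-29 06:00 + 4 h = 2029-06-29 10:00.
2029-06-29 10:00 + 4 h = 2029-06-29 14:00.

2029-06-29 10:00, 2029-06-29 14:00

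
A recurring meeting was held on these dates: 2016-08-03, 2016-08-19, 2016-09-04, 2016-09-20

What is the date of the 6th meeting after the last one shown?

2016-12-25

The spacing is 16, 16, 16 days — always 16 days.
2016-09-20 + 16 days = 2016-10-06.
2016-10-06 + 16 days = 2016-10-22.
2016-10-22 + 16 days = 2016-11-07.
2016-11-07 + 16 days = 2016-11-23.
2016-11-23 + 16 days = 2016-12-09.
2016-12-09 + 16 days = 2016-12-25.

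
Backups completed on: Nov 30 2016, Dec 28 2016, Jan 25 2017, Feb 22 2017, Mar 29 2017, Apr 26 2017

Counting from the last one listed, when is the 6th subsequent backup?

Oct 25 2017

All Wednesdays; the gaps (28, 28, 28, 35, 28) vary with month length.
This is the last Wednesday of each month.
May 2017 ends with Wednesday May 31 2017.
June 2017 ends with Wednesday Jun 28 2017.
July 2017 ends with Wednesday Jul 26 2017.
Last Wednesday of August 2017: Aug 30 2017.
Last Wednesday of September 2017: Sep 27 2017.
Last Wednesday of October 2017: Oct 25 2017.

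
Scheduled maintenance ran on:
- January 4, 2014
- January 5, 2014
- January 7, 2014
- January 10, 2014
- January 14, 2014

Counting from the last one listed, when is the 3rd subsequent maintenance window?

February 1, 2014

Intervals are 1, 2, 3, 4 days — an arithmetic progression with common difference 1.
Next gap: 5 days. January 14, 2014 + 5 days = January 19, 2014.
Next gap: 6 days. January 19, 2014 + 6 days = January 25, 2014.
Next gap: 7 days. January 25, 2014 + 7 days = February 1, 2014.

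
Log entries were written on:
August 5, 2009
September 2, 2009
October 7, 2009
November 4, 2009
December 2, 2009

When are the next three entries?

These are Wednesdays at 28- or 35-day spacing (28, 35, 28, 28).
The pattern: 1st Wednesday of the month.
January 2010 — 1st Wednesday is January 6, 2010.
1st Wednesday of February 2010: February 3, 2010.
1st Wednesday of March 2010: March 3, 2010.

January 6, 2010; February 3, 2010; March 3, 2010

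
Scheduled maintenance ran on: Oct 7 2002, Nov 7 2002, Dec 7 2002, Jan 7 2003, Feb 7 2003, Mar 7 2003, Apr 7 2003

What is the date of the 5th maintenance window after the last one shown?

Sep 7 2003

The day-of-month is always 7 (31, 30, 31, 31, 28, 31 days between events).
So this recurs on the 7th of each month.
May 2003: May 7 2003.
June 2003: Jun 7 2003.
July 2003: Jul 7 2003.
Next: August 2003 → Aug 7 2003.
September 2003: Sep 7 2003.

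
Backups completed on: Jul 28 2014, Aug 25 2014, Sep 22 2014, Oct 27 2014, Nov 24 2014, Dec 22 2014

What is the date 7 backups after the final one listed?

Jul 27 2015

Gaps: 28, 28, 35, 28, 28 days — a mix of 28 and 35. Every date is a Monday.
Each is the 4th Monday of its month.
January 2015 — 4th Monday is Jan 26 2015.
4th Monday of February 2015: Feb 23 2015.
4th Monday of March 2015: Mar 23 2015.
4th Monday of April 2015: Apr 27 2015.
4th Monday of May 2015: May 25 2015.
4th Monday of June 2015: Jun 22 2015.
4th Monday of July 2015: Jul 27 2015.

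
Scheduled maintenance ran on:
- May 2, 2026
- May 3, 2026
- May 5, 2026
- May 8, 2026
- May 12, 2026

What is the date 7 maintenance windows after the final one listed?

Intervals are 1, 2, 3, 4 days — an arithmetic progression with common difference 1.
Next gap: 5 days. May 12, 2026 + 5 days = May 17, 2026.
Next gap: 6 days. May 17, 2026 + 6 days = May 23, 2026.
Next gap: 7 days. May 23, 2026 + 7 days = May 30, 2026.
Next gap: 8 days. May 30, 2026 + 8 days = June 7, 2026.
Next gap: 9 days. June 7, 2026 + 9 days = June 16, 2026.
Next gap: 10 days. June 16, 2026 + 10 days = June 26, 2026.
Next gap: 11 days. June 26, 2026 + 11 days = July 7, 2026.

July 7, 2026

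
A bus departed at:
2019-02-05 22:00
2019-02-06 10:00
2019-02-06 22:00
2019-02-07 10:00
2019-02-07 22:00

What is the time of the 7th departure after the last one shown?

Gaps: 12, 12, 12, 12 hours — each event is 12 hours after the previous one.
2019-02-07 22:00 + 12 h = 2019-02-08 10:00.
2019-02-08 10:00 + 12 h = 2019-02-08 22:00.
2019-02-08 22:00 + 12 h = 2019-02-09 10:00.
2019-02-09 10:00 + 12 h = 2019-02-09 22:00.
2019-02-09 22:00 + 12 h = 2019-02-10 10:00.
2019-02-10 10:00 + 12 h = 2019-02-10 22:00.
2019-02-10 22:00 + 12 h = 2019-02-11 10:00.

2019-02-11 10:00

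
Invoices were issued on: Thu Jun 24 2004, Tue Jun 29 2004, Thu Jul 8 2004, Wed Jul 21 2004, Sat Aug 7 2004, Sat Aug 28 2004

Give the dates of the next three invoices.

The spacing grows by 4 each time: 5, 9, 13, 17, 21 days.
Next gap: 25 days. Sat Aug 28 2004 + 25 days = Wed Sep 22 2004.
Next gap: 29 days. Wed Sep 22 2004 + 29 days = Thu Oct 21 2004.
Next gap: 33 days. Thu Oct 21 2004 + 33 days = Tue Nov 23 2004.

Wed Sep 22 2004, Thu Oct 21 2004, Tue Nov 23 2004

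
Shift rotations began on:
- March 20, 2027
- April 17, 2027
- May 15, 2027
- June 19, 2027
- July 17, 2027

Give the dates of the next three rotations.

August 21, 2027; September 18, 2027; October 16, 2027

All dates are Saturdays, 28, 28, 35, 28 days apart.
Specifically, the 3rd Saturday of each month.
August 2027 — 3rd Saturday is August 21, 2027.
3rd Saturday of September 2027: September 18, 2027.
October 2027 — 3rd Saturday is October 16, 2027.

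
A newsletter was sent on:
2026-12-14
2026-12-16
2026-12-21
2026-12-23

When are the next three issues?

Every event lands on a Monday or Wednesday (gaps cycle 2, 5, 2).
So the schedule is: every Monday and Wednesday.
The following Monday is 2026-12-28.
Next Wednesday: 2026-12-30.
Next Monday: 2027-01-04.

2026-12-28, 2026-12-30, 2027-01-04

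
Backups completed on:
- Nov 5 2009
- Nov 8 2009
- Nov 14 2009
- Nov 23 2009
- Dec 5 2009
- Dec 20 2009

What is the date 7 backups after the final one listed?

Jun 27 2010

Gaps: 3, 6, 9, 12, 15 days — each gap is 3 larger than the previous one.
Next gap: 18 days. Dec 20 2009 + 18 days = Jan 7 2010.
Next gap: 21 days. Jan 7 2010 + 21 days = Jan 28 2010.
Next gap: 24 days. Jan 28 2010 + 24 days = Feb 21 2010.
Next gap: 27 days. Feb 21 2010 + 27 days = Mar 20 2010.
Next gap: 30 days. Mar 20 2010 + 30 days = Apr 19 2010.
Next gap: 33 days. Apr 19 2010 + 33 days = May 22 2010.
Next gap: 36 days. May 22 2010 + 36 days = Jun 27 2010.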